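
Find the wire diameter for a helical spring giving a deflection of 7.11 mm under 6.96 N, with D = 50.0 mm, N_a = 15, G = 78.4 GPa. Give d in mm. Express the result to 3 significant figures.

Required rate k = F/δ = 6.96/7.11 = 0.9789 N/mm
d = (8D³N_a·k / G)^(1/4) = (8·50.0³·15·0.9789 / (78.4×10³))^0.25
  = (187.29)^0.25 = 3.6994 mm

3.70 mm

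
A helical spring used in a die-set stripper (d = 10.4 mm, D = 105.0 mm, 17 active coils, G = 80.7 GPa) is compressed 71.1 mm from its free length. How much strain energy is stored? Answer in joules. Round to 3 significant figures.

15.2 J

k = Gd⁴/(8D³N_a) = (80.7×10³)(10.4⁴)/(8·105.0³·17) = 5.9965 N/mm
U = ½kδ² = 0.5 × 5.9965 × 71.1² = 15157 N·mm = 15.157 J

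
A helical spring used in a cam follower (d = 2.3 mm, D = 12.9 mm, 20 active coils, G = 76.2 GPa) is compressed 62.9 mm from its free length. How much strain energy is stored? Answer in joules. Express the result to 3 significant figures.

12.3 J

k = Gd⁴/(8D³N_a) = (76.2×10³)(2.3⁴)/(8·12.9³·20) = 6.2084 N/mm
U = ½kδ² = 0.5 × 6.2084 × 62.9² = 12281 N·mm = 12.281 J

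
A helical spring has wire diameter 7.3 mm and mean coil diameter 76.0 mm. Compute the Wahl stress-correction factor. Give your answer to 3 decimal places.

1.139

C = D/d = 76.0/7.3 = 10.4110
K_W = (4C−1)/(4C−4) + 0.615/C = 40.644/37.644 + 0.0591 = 1.1388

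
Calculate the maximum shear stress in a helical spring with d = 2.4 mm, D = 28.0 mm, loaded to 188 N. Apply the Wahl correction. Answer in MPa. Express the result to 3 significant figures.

1090 MPa

Spring index C = D/d = 28.0/2.4 = 11.6667
K_W = (4C−1)/(4C−4) + 0.615/C = 45.667/42.667 + 0.0527 = 1.1230
τ₀ = 8FD/(πd³) = 8·188·28.0/(π·2.4³) = 42112/43.429 = 969.67 MPa
τ_max = K·τ₀ = 1.1230 × 969.67 = 1089 MPa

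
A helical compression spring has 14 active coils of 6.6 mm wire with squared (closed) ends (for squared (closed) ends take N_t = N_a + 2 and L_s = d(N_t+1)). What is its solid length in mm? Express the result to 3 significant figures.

squared (closed) ends: N_t = N_a + 2 = 14 + 2 = 16
L_s = d·(N_t+1) = 6.6 × 17 = 112.2 mm

112 mm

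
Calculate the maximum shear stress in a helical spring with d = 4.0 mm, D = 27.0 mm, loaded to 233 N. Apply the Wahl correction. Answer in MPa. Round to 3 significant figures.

306 MPa

Spring index C = D/d = 27.0/4.0 = 6.7500
K_W = (4C−1)/(4C−4) + 0.615/C = 26.000/23.000 + 0.0911 = 1.2215
τ₀ = 8FD/(πd³) = 8·233·27.0/(π·4.0³) = 50328/201.06 = 250.31 MPa
τ_max = K·τ₀ = 1.2215 × 250.31 = 305.77 MPa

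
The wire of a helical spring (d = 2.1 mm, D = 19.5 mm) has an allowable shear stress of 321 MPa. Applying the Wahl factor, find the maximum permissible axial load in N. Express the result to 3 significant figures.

C = D/d = 19.5/2.1 = 9.2857
K_W = (4C−1)/(4C−4) + 0.615/C = 36.143/33.143 + 0.0662 = 1.1567
τ_max = K·8FD/(πd³) → F_max = τ_allow·πd³/(8DK)
F_max = 321·π·2.1³/(8·19.5·1.1567) = 9339.3/180.45 = 51.755 N

51.8 N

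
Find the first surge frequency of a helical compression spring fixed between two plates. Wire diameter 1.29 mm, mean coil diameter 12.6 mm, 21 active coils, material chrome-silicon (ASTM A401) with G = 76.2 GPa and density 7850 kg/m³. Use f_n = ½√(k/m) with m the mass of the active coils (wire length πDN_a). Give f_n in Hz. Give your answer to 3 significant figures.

136 Hz

k = Gd⁴/(8D³N_a) = (76.2×10³)(1.29⁴)/(8·12.6³·21) = 0.6279 N/mm = 627.9 N/m
Wire length L = πDN_a = π·12.6·21 = 831.27 mm
m = ρ·(πd²/4)·L = 7850 × 1.307×10⁻⁶ m² × 0.83127 m = 0.0085286 kg
f_n = ½√(k/m) = 0.5·√(627.9/0.0085286) = 0.5·√(73623) = 135.67 Hz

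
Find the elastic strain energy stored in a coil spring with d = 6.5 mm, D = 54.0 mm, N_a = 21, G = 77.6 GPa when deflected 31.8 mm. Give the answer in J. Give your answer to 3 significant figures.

2.65 J

k = Gd⁴/(8D³N_a) = (77.6×10³)(6.5⁴)/(8·54.0³·21) = 5.2363 N/mm
U = ½kδ² = 0.5 × 5.2363 × 31.8² = 2647.6 N·mm = 2.6476 J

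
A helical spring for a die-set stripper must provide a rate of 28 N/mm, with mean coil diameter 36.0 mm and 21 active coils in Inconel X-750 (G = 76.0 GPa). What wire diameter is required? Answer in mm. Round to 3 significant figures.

d = (8D³N_a·k / G)^(1/4) = (8·36.0³·21·28 / (76.0×10³))^0.25
  = (2887.8)^0.25 = 7.3306 mm

7.33 mm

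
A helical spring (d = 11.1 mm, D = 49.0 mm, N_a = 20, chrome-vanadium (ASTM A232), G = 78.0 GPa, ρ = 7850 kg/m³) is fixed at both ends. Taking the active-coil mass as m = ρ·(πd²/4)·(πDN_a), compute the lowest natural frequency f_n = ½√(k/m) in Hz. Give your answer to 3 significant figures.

82.0 Hz

k = Gd⁴/(8D³N_a) = (78.0×10³)(11.1⁴)/(8·49.0³·20) = 62.904 N/mm = 62904 N/m
Wire length L = πDN_a = π·49.0·20 = 3078.8 mm
m = ρ·(πd²/4)·L = 7850 × 96.769×10⁻⁶ m² × 3.0788 m = 2.3387 kg
f_n = ½√(k/m) = 0.5·√(62904/2.3387) = 0.5·√(26897) = 82.001 Hz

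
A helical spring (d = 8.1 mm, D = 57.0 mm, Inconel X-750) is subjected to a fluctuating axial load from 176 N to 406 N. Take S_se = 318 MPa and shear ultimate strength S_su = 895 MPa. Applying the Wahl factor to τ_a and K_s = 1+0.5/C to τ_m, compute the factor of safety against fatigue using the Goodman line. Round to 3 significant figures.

C = D/d = 57.0/8.1 = 7.0370; K_W = (4C−1)/(4C−4)+0.615/C = 1.2116; K_s = 1+0.5/C = 1.0711
F_a = (F_max−F_min)/2 = 115 N; F_m = (F_max+F_min)/2 = 291 N
τ_a = K_W·8F_aD/(πd³) = 1.2116 × 31.409 = 38.056 MPa
τ_m = K_s·8F_mD/(πd³) = 1.0711 × 79.479 = 85.126 MPa
Goodman: 1/n_f = τ_a/S_se + τ_m/S_su = 38.056/318 + 85.126/895 = 0.11967 + 0.09511 = 0.21479
n_f = 1/0.21479 = 4.656

4.66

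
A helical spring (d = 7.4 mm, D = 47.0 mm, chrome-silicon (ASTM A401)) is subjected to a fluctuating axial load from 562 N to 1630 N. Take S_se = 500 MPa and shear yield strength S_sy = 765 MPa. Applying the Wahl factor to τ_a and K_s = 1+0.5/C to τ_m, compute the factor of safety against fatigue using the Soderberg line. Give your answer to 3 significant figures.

1.18

C = D/d = 47.0/7.4 = 6.3514; K_W = (4C−1)/(4C−4)+0.615/C = 1.2370; K_s = 1+0.5/C = 1.0787
F_a = (F_max−F_min)/2 = 534 N; F_m = (F_max+F_min)/2 = 1096 N
τ_a = K_W·8F_aD/(πd³) = 1.2370 × 157.72 = 195.1 MPa
τ_m = K_s·8F_mD/(πd³) = 1.0787 × 323.71 = 349.19 MPa
Soderberg: 1/n_f = τ_a/S_se + τ_m/S_sy = 195.1/500 + 349.19/765 = 0.39019 + 0.45646 = 0.84665
n_f = 1/0.84665 = 1.181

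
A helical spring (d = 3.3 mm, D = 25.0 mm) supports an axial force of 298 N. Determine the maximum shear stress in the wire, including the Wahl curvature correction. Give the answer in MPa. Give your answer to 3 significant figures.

Spring index C = D/d = 25.0/3.3 = 7.5758
K_W = (4C−1)/(4C−4) + 0.615/C = 29.303/26.303 + 0.0812 = 1.1952
τ₀ = 8FD/(πd³) = 8·298·25.0/(π·3.3³) = 59600/112.9 = 527.9 MPa
τ_max = K·τ₀ = 1.1952 × 527.9 = 630.97 MPa

631 MPa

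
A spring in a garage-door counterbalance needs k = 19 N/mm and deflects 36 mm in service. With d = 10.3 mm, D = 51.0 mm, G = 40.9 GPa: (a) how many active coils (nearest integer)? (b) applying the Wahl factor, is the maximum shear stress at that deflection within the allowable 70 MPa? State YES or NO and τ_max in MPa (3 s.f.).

(a) 23 coils; (b) NO, τ_max = 106 MPa

N_a = Gd⁴/(8D³k) = (40.9×10³)(10.3⁴)/(8·51.0³·19) = 22.83 → N_a = 23
Actual rate k = Gd⁴/(8D³·23) = 18.86 N/mm
Working load F = kδ = 18.86·36 = 678.96 N
C = 51.0/10.3 = 4.9515; K_W = (4C−1)/(4C−4)+0.615/C = 1.3140
τ_max = K_W·8FD/(πd³) = 1.3140·80.695 = 106.03 MPa
τ_max > 70 MPa → exceeds allowable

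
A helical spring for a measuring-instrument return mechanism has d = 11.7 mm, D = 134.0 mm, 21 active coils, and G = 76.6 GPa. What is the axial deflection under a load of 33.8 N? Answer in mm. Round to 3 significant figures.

k = Gd⁴/(8D³N_a) = (76.6×10³)(11.7⁴)/(8·134.0³·21) = 3.551 N/mm
δ = F/k = 33.8 / 3.551 = 9.5185 mm

9.52 mm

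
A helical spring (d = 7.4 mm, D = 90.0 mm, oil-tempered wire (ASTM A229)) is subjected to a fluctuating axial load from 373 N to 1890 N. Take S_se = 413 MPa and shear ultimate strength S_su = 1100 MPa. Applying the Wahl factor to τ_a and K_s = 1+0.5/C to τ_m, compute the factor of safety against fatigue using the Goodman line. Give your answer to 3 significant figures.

C = D/d = 90.0/7.4 = 12.1622; K_W = (4C−1)/(4C−4)+0.615/C = 1.1178; K_s = 1+0.5/C = 1.0411
F_a = (F_max−F_min)/2 = 758.5 N; F_m = (F_max+F_min)/2 = 1131.5 N
τ_a = K_W·8F_aD/(πd³) = 1.1178 × 428.99 = 479.5 MPa
τ_m = K_s·8F_mD/(πd³) = 1.0411 × 639.94 = 666.25 MPa
Goodman: 1/n_f = τ_a/S_se + τ_m/S_su = 479.5/413 + 666.25/1100 = 1.16102 + 0.60568 = 1.7667
n_f = 1/1.7667 = 0.566

0.566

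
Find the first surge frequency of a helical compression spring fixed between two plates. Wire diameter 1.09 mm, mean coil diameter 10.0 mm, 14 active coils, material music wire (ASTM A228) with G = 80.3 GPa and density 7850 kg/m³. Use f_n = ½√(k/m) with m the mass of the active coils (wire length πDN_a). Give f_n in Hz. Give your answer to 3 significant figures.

280 Hz

k = Gd⁴/(8D³N_a) = (80.3×10³)(1.09⁴)/(8·10.0³·14) = 1.0121 N/mm = 1012.1 N/m
Wire length L = πDN_a = π·10.0·14 = 439.82 mm
m = ρ·(πd²/4)·L = 7850 × 0.93313×10⁻⁶ m² × 0.43982 m = 0.0032217 kg
f_n = ½√(k/m) = 0.5·√(1012.1/0.0032217) = 0.5·√(3.1413e+05) = 280.24 Hz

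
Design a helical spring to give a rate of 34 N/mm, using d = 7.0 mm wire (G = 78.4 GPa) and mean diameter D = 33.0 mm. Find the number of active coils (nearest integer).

19

N_a = Gd⁴/(8D³k) = (78.4×10³ × 7.0⁴)/(8 × 33.0³ × 34)
    = 1.88238e+08 / 9.77486e+06 = 19.26 → 19 coils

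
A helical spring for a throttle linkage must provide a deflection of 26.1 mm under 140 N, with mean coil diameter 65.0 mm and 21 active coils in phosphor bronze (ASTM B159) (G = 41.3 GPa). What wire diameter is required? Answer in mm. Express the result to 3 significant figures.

8.80 mm

Required rate k = F/δ = 140/26.1 = 5.364 N/mm
d = (8D³N_a·k / G)^(1/4) = (8·65.0³·21·5.364 / (41.3×10³))^0.25
  = (5992.2)^0.25 = 8.7983 mm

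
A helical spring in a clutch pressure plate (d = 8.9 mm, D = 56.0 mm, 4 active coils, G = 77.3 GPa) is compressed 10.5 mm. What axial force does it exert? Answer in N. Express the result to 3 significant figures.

906 N

k = Gd⁴/(8D³N_a) = (77.3×10³)(8.9⁴)/(8·56.0³·4) = 86.303 N/mm
F = k·δ = 86.303 × 10.5 = 906.18 N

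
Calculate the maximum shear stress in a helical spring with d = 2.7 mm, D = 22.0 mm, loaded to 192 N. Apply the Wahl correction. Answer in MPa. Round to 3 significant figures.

645 MPa

Spring index C = D/d = 22.0/2.7 = 8.1481
K_W = (4C−1)/(4C−4) + 0.615/C = 31.593/28.593 + 0.0755 = 1.1804
τ₀ = 8FD/(πd³) = 8·192·22.0/(π·2.7³) = 33792/61.836 = 546.48 MPa
τ_max = K·τ₀ = 1.1804 × 546.48 = 645.06 MPa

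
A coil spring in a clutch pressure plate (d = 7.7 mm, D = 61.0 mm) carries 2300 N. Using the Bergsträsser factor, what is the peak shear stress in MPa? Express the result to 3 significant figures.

919 MPa

Spring index C = D/d = 61.0/7.7 = 7.9221
K_B = (4C+2)/(4C−3) = 33.688/28.688 = 1.1743
τ₀ = 8FD/(πd³) = 8·2300·61.0/(π·7.7³) = 1.1224e+06/1434.2 = 782.57 MPa
τ_max = K·τ₀ = 1.1743 × 782.57 = 918.97 MPa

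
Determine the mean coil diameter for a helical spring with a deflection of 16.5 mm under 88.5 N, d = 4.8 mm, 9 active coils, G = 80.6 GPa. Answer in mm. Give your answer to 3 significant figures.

48.0 mm

Required rate k = F/δ = 88.5/16.5 = 5.3636 N/mm
D = (Gd⁴/(8N_a·k))^(1/3) = (80.6×10³·4.8⁴/(8·9·5.3636))^(1/3)
  = (110792)^(1/3) = 48.0289 mm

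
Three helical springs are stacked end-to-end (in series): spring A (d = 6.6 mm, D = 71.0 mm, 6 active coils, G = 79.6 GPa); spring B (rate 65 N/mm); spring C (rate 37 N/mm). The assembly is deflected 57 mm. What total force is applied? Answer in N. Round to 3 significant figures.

365 N

k_A = Gd⁴/(8D³N_a) = (79.6×10³)(6.6⁴)/(8·71.0³·6) = 8.7917 N/mm
Series: 1/k_eq = 1/8.7917 + 1/65 + 1/37 = 0.15616; k_eq = 6.4039 N/mm
F = k_eq·δ = 6.4039·57 = 365.02 N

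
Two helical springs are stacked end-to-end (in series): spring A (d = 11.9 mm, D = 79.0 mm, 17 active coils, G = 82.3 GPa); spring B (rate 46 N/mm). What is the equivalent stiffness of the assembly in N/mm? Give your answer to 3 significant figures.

16.0 N/mm

k_A = Gd⁴/(8D³N_a) = (82.3×10³)(11.9⁴)/(8·79.0³·17) = 24.613 N/mm
Series: 1/k_eq = 1/24.613 + 1/46 = 0.062368; k_eq = 16.034 N/mm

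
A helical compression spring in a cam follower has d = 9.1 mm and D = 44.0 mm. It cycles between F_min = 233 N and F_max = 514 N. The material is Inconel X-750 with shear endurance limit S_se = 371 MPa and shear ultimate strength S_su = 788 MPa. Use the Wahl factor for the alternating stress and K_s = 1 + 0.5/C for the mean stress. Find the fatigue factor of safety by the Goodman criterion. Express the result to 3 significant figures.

6.57

C = D/d = 44.0/9.1 = 4.8352; K_W = (4C−1)/(4C−4)+0.615/C = 1.3228; K_s = 1+0.5/C = 1.1034
F_a = (F_max−F_min)/2 = 140.5 N; F_m = (F_max+F_min)/2 = 373.5 N
τ_a = K_W·8F_aD/(πd³) = 1.3228 × 20.89 = 27.633 MPa
τ_m = K_s·8F_mD/(πd³) = 1.1034 × 55.534 = 61.277 MPa
Goodman: 1/n_f = τ_a/S_se + τ_m/S_su = 27.633/371 + 61.277/788 = 0.07448 + 0.07776 = 0.15224
n_f = 1/0.15224 = 6.568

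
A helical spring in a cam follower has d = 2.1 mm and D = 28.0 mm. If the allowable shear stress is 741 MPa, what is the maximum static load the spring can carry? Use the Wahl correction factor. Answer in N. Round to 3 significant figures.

C = D/d = 28.0/2.1 = 13.3333
K_W = (4C−1)/(4C−4) + 0.615/C = 52.333/49.333 + 0.0461 = 1.1069
τ_max = K·8FD/(πd³) → F_max = τ_allow·πd³/(8DK)
F_max = 741·π·2.1³/(8·28.0·1.1069) = 21559/247.95 = 86.947 N

86.9 N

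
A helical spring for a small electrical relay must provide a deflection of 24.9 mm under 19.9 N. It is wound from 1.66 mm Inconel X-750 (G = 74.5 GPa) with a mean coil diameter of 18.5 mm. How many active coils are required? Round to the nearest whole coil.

14

Required rate k = F/δ = 19.9/24.9 = 0.7992 N/mm
N_a = Gd⁴/(8D³k) = (74.5×10³ × 1.66⁴)/(8 × 18.5³ × 0.7992)
    = 565703 / 40481.7 = 13.97 → 14 coils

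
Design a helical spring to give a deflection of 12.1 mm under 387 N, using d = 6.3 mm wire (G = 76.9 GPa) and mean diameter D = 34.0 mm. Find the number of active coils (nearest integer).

12

Required rate k = F/δ = 387/12.1 = 31.983 N/mm
N_a = Gd⁴/(8D³k) = (76.9×10³ × 6.3⁴)/(8 × 34.0³ × 31.983)
    = 1.2114e+08 / 1.00566e+07 = 12.05 → 12 coils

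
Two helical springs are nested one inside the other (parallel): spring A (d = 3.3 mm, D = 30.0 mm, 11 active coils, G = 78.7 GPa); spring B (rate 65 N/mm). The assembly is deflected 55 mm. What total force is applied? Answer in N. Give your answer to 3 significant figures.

k_A = Gd⁴/(8D³N_a) = (78.7×10³)(3.3⁴)/(8·30.0³·11) = 3.9281 N/mm
Parallel: k_eq = 3.9281 + 65 = 68.928 N/mm
F = k_eq·δ = 68.928·55 = 3791 N

3790 N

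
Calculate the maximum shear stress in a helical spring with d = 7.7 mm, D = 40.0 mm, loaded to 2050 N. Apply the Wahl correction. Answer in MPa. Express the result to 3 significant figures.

593 MPa

Spring index C = D/d = 40.0/7.7 = 5.1948
K_W = (4C−1)/(4C−4) + 0.615/C = 19.779/16.779 + 0.1184 = 1.2972
τ₀ = 8FD/(πd³) = 8·2050·40.0/(π·7.7³) = 656000/1434.2 = 457.38 MPa
τ_max = K·τ₀ = 1.2972 × 457.38 = 593.31 MPa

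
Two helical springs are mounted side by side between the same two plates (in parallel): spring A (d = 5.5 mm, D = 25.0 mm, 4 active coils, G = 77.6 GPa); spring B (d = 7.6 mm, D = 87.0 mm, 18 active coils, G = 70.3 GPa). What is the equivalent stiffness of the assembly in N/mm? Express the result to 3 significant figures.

k_A = Gd⁴/(8D³N_a) = (77.6×10³)(5.5⁴)/(8·25.0³·4) = 142.02 N/mm
k_B = Gd⁴/(8D³N_a) = (70.3×10³)(7.6⁴)/(8·87.0³·18) = 2.4734 N/mm
Parallel: k_eq = 142.02 + 2.4734 = 144.49 N/mm

144 N/mm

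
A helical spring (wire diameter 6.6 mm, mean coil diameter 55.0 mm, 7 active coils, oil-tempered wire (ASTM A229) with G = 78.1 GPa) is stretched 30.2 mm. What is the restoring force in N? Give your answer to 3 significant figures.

k = Gd⁴/(8D³N_a) = (78.1×10³)(6.6⁴)/(8·55.0³·7) = 15.906 N/mm
F = k·δ = 15.906 × 30.2 = 480.35 N

480 N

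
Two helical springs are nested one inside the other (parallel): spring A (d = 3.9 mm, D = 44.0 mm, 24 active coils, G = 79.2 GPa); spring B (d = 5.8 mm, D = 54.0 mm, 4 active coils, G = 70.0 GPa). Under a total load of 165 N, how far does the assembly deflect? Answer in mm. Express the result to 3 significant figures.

k_A = Gd⁴/(8D³N_a) = (79.2×10³)(3.9⁴)/(8·44.0³·24) = 1.1203 N/mm
k_B = Gd⁴/(8D³N_a) = (70.0×10³)(5.8⁴)/(8·54.0³·4) = 15.721 N/mm
Parallel: k_eq = 1.1203 + 15.721 = 16.841 N/mm
δ = F/k_eq = 165/16.841 = 9.7974 mm

9.80 mm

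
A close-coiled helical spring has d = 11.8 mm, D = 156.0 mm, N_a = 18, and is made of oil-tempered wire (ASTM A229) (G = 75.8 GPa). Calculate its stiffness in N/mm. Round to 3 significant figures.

k = Gd⁴/(8D³N_a) = (75.8×10³ × 11.8⁴) / (8 × 156.0³ × 18)
  = 1.46959e+09 / 5.46684e+08 = 2.6882 N/mm

2.69 N/mm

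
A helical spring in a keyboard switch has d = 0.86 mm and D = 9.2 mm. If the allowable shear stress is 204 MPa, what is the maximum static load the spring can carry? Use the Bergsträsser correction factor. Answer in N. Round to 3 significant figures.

4.92 N

C = D/d = 9.2/0.86 = 10.6977
K_B = (4C+2)/(4C−3) = 44.791/39.791 = 1.1257
τ_max = K·8FD/(πd³) → F_max = τ_allow·πd³/(8DK)
F_max = 204·π·0.86³/(8·9.2·1.1257) = 407.64/82.848 = 4.9203 N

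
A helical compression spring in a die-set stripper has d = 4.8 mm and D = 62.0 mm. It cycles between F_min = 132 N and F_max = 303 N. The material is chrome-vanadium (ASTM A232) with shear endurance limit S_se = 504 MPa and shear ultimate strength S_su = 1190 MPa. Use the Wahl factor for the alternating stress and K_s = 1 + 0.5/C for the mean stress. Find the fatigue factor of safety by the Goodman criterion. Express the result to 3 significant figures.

1.85

C = D/d = 62.0/4.8 = 12.9167; K_W = (4C−1)/(4C−4)+0.615/C = 1.1105; K_s = 1+0.5/C = 1.0387
F_a = (F_max−F_min)/2 = 85.5 N; F_m = (F_max+F_min)/2 = 217.5 N
τ_a = K_W·8F_aD/(πd³) = 1.1105 × 122.06 = 135.55 MPa
τ_m = K_s·8F_mD/(πd³) = 1.0387 × 310.5 = 322.52 MPa
Goodman: 1/n_f = τ_a/S_se + τ_m/S_su = 135.55/504 + 322.52/1190 = 0.26896 + 0.27103 = 0.53998
n_f = 1/0.53998 = 1.852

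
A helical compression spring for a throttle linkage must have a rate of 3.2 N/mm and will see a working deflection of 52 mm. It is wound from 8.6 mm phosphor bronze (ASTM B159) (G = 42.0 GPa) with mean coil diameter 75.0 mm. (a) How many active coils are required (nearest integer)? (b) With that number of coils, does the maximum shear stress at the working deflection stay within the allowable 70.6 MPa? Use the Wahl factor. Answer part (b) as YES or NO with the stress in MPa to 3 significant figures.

(a) 21 coils; (b) YES, τ_max = 59.1 MPa

N_a = Gd⁴/(8D³k) = (42.0×10³)(8.6⁴)/(8·75.0³·3.2) = 21.27 → N_a = 21
Actual rate k = Gd⁴/(8D³·21) = 3.2415 N/mm
Working load F = kδ = 3.2415·52 = 168.56 N
C = 75.0/8.6 = 8.7209; K_W = (4C−1)/(4C−4)+0.615/C = 1.1677
τ_max = K_W·8FD/(πd³) = 1.1677·50.613 = 59.098 MPa
τ_max ≤ 70.6 MPa → acceptable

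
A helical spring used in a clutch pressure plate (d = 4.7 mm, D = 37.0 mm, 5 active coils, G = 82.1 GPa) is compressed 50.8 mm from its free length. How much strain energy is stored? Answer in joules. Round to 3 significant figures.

25.5 J

k = Gd⁴/(8D³N_a) = (82.1×10³)(4.7⁴)/(8·37.0³·5) = 19.773 N/mm
U = ½kδ² = 0.5 × 19.773 × 50.8² = 25513 N·mm = 25.513 J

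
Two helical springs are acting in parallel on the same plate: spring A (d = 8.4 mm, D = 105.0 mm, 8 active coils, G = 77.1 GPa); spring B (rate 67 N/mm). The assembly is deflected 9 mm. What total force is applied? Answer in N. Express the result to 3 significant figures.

k_A = Gd⁴/(8D³N_a) = (77.1×10³)(8.4⁴)/(8·105.0³·8) = 5.1811 N/mm
Parallel: k_eq = 5.1811 + 67 = 72.181 N/mm
F = k_eq·δ = 72.181·9 = 649.63 N

650 N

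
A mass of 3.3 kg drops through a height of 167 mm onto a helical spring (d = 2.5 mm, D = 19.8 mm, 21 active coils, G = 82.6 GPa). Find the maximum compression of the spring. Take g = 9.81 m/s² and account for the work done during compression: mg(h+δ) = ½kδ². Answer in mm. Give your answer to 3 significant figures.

80.5 mm

k = Gd⁴/(8D³N_a) = (82.6×10³)(2.5⁴)/(8·19.8³·21) = 2.4742 N/mm
W = mg = 3.3 × 9.81 = 32.373 N
½kδ² − Wδ − Wh = 0 → δ = (W + √(W² + 2kWh))/k
δ = (32.373 + √(1048 + 26752.5))/2.4742 = (32.373 + 166.73)/2.4742 = 80.474 mm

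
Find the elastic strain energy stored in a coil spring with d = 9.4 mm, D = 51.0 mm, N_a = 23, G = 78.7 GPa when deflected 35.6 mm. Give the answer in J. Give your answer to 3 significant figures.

16.0 J

k = Gd⁴/(8D³N_a) = (78.7×10³)(9.4⁴)/(8·51.0³·23) = 25.174 N/mm
U = ½kδ² = 0.5 × 25.174 × 35.6² = 15952 N·mm = 15.952 J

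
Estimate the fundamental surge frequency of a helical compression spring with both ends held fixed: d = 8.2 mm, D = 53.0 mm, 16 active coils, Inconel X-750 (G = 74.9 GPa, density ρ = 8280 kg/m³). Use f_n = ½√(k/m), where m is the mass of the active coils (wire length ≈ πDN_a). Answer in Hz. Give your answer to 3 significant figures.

k = Gd⁴/(8D³N_a) = (74.9×10³)(8.2⁴)/(8·53.0³·16) = 17.771 N/mm = 17771 N/m
Wire length L = πDN_a = π·53.0·16 = 2664.1 mm
m = ρ·(πd²/4)·L = 8280 × 52.81×10⁻⁶ m² × 2.6641 m = 1.1649 kg
f_n = ½√(k/m) = 0.5·√(17771/1.1649) = 0.5·√(15255) = 61.755 Hz

61.8 Hz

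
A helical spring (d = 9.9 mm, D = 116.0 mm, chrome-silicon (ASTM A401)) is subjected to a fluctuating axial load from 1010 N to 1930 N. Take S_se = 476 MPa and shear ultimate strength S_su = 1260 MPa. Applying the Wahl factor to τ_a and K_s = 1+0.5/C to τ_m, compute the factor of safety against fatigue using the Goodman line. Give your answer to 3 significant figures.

1.43

C = D/d = 116.0/9.9 = 11.7172; K_W = (4C−1)/(4C−4)+0.615/C = 1.1225; K_s = 1+0.5/C = 1.0427
F_a = (F_max−F_min)/2 = 460 N; F_m = (F_max+F_min)/2 = 1470 N
τ_a = K_W·8F_aD/(πd³) = 1.1225 × 140.04 = 157.19 MPa
τ_m = K_s·8F_mD/(πd³) = 1.0427 × 447.52 = 466.61 MPa
Goodman: 1/n_f = τ_a/S_se + τ_m/S_su = 157.19/476 + 466.61/1260 = 0.33023 + 0.37033 = 0.70056
n_f = 1/0.70056 = 1.427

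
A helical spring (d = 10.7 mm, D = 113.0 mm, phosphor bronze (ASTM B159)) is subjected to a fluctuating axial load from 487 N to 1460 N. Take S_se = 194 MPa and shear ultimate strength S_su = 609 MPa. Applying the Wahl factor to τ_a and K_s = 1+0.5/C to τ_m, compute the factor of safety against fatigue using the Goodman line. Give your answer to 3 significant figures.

C = D/d = 113.0/10.7 = 10.5607; K_W = (4C−1)/(4C−4)+0.615/C = 1.1367; K_s = 1+0.5/C = 1.0473
F_a = (F_max−F_min)/2 = 486.5 N; F_m = (F_max+F_min)/2 = 973.5 N
τ_a = K_W·8F_aD/(πd³) = 1.1367 × 114.27 = 129.89 MPa
τ_m = K_s·8F_mD/(πd³) = 1.0473 × 228.67 = 239.49 MPa
Goodman: 1/n_f = τ_a/S_se + τ_m/S_su = 129.89/194 + 239.49/609 = 0.66956 + 0.39326 = 1.0628
n_f = 1/1.0628 = 0.9409

0.941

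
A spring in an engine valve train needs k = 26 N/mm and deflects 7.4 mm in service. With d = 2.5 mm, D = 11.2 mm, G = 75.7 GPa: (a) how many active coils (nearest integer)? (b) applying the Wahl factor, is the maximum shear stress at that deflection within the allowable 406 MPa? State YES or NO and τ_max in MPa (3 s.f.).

N_a = Gd⁴/(8D³k) = (75.7×10³)(2.5⁴)/(8·11.2³·26) = 10.12 → N_a = 10
Actual rate k = Gd⁴/(8D³·10) = 26.309 N/mm
Working load F = kδ = 26.309·7.4 = 194.69 N
C = 11.2/2.5 = 4.4800; K_W = (4C−1)/(4C−4)+0.615/C = 1.3528
τ_max = K_W·8FD/(πd³) = 1.3528·355.37 = 480.74 MPa
τ_max > 406 MPa → exceeds allowable

(a) 10 coils; (b) NO, τ_max = 481 MPa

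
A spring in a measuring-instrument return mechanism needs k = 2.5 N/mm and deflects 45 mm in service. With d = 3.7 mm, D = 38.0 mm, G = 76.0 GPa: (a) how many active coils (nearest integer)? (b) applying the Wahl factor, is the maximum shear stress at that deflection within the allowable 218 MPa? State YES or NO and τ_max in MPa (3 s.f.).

(a) 13 coils; (b) NO, τ_max = 245 MPa

N_a = Gd⁴/(8D³k) = (76.0×10³)(3.7⁴)/(8·38.0³·2.5) = 12.98 → N_a = 13
Actual rate k = Gd⁴/(8D³·13) = 2.496 N/mm
Working load F = kδ = 2.496·45 = 112.32 N
C = 38.0/3.7 = 10.2703; K_W = (4C−1)/(4C−4)+0.615/C = 1.1408
τ_max = K_W·8FD/(πd³) = 1.1408·214.57 = 244.78 MPa
τ_max > 218 MPa → exceeds allowable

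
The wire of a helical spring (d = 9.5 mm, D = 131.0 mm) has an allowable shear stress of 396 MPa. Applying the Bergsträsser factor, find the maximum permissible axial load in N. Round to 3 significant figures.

929 N

C = D/d = 131.0/9.5 = 13.7895
K_B = (4C+2)/(4C−3) = 57.158/52.158 = 1.0959
τ_max = K·8FD/(πd³) → F_max = τ_allow·πd³/(8DK)
F_max = 396·π·9.5³/(8·131.0·1.0959) = 1.0666e+06/1148.5 = 928.75 N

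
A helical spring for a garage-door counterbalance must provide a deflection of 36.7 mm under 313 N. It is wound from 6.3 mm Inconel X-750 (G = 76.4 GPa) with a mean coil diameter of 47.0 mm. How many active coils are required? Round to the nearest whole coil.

17

Required rate k = F/δ = 313/36.7 = 8.5286 N/mm
N_a = Gd⁴/(8D³k) = (76.4×10³ × 6.3⁴)/(8 × 47.0³ × 8.5286)
    = 1.20353e+08 / 7.08373e+06 = 16.99 → 17 coils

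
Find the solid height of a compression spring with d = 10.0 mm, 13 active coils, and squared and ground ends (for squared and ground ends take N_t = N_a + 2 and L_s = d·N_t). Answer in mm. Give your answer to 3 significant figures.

squared and ground ends: N_t = N_a + 2 = 13 + 2 = 15
L_s = d·N_t = 10.0 × 15 = 150 mm

150 mm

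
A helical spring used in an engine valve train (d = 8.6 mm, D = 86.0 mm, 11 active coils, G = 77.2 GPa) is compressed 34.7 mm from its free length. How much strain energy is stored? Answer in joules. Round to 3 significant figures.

4.54 J

k = Gd⁴/(8D³N_a) = (77.2×10³)(8.6⁴)/(8·86.0³·11) = 7.5445 N/mm
U = ½kδ² = 0.5 × 7.5445 × 34.7² = 4542.2 N·mm = 4.5422 J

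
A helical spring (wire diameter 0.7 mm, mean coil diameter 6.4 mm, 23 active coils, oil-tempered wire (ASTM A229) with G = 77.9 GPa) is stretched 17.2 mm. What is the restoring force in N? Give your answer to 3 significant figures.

6.67 N

k = Gd⁴/(8D³N_a) = (77.9×10³)(0.7⁴)/(8·6.4³·23) = 0.38777 N/mm
F = k·δ = 0.38777 × 17.2 = 6.6696 N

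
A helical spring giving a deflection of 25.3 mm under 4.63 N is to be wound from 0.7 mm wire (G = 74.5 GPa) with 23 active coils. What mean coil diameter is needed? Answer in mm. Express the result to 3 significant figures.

8.10 mm

Required rate k = F/δ = 4.63/25.3 = 0.183 N/mm
D = (Gd⁴/(8N_a·k))^(1/3) = (74.5×10³·0.7⁴/(8·23·0.183))^(1/3)
  = (531.215)^(1/3) = 8.0989 mm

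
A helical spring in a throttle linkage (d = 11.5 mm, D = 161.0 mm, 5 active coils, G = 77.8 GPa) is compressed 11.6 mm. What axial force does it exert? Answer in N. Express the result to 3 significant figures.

94.6 N

k = Gd⁴/(8D³N_a) = (77.8×10³)(11.5⁴)/(8·161.0³·5) = 8.1514 N/mm
F = k·δ = 8.1514 × 11.6 = 94.556 N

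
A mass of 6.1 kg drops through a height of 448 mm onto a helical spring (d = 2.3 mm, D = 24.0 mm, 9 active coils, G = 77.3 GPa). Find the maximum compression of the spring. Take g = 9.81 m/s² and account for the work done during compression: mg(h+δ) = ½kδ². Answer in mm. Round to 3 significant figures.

187 mm

k = Gd⁴/(8D³N_a) = (77.3×10³)(2.3⁴)/(8·24.0³·9) = 2.1733 N/mm
W = mg = 6.1 × 9.81 = 59.841 N
½kδ² − Wδ − Wh = 0 → δ = (W + √(W² + 2kWh))/k
δ = (59.841 + √(3580.9 + 116528))/2.1733 = (59.841 + 346.57)/2.1733 = 187 mm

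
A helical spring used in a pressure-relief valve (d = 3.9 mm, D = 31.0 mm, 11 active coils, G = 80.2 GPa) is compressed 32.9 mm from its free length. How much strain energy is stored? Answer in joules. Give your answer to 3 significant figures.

k = Gd⁴/(8D³N_a) = (80.2×10³)(3.9⁴)/(8·31.0³·11) = 7.0773 N/mm
U = ½kδ² = 0.5 × 7.0773 × 32.9² = 3830.2 N·mm = 3.8302 J

3.83 J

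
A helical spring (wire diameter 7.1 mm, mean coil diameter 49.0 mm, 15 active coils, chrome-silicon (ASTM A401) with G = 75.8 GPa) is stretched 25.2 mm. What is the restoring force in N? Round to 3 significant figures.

k = Gd⁴/(8D³N_a) = (75.8×10³)(7.1⁴)/(8·49.0³·15) = 13.644 N/mm
F = k·δ = 13.644 × 25.2 = 343.82 N

344 N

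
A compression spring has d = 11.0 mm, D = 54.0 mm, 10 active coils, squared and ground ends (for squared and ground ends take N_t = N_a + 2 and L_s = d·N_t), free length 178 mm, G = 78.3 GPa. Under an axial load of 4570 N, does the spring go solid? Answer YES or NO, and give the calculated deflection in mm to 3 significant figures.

k = Gd⁴/(8D³N_a) = (78.3×10³)(11.0⁴)/(8·54.0³·10) = 91.004 N/mm
N_t = 12; L_s = 11.0·12 = 132 mm; δ_solid = L₀ − L_s = 178 − 132 = 46 mm
δ = F/k = 4570/91.004 = 50.217 mm
δ ≥ δ_solid → spring goes solid

YES, δ = 50.2 mm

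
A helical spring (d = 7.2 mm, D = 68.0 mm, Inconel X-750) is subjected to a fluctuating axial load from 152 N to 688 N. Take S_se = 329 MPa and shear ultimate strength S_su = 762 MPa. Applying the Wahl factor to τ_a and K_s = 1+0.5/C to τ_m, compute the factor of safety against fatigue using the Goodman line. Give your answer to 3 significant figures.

1.42

C = D/d = 68.0/7.2 = 9.4444; K_W = (4C−1)/(4C−4)+0.615/C = 1.1539; K_s = 1+0.5/C = 1.0529
F_a = (F_max−F_min)/2 = 268 N; F_m = (F_max+F_min)/2 = 420 N
τ_a = K_W·8F_aD/(πd³) = 1.1539 × 124.33 = 143.47 MPa
τ_m = K_s·8F_mD/(πd³) = 1.0529 × 194.85 = 205.17 MPa
Goodman: 1/n_f = τ_a/S_se + τ_m/S_su = 143.47/329 + 205.17/762 = 0.43609 + 0.26925 = 0.70533
n_f = 1/0.70533 = 1.418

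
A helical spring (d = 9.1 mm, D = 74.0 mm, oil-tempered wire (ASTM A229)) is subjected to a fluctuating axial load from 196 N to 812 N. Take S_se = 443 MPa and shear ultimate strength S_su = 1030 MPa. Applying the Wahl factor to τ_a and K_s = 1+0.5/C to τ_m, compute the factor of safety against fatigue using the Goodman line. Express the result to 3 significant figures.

C = D/d = 74.0/9.1 = 8.1319; K_W = (4C−1)/(4C−4)+0.615/C = 1.1808; K_s = 1+0.5/C = 1.0615
F_a = (F_max−F_min)/2 = 308 N; F_m = (F_max+F_min)/2 = 504 N
τ_a = K_W·8F_aD/(πd³) = 1.1808 × 77.019 = 90.943 MPa
τ_m = K_s·8F_mD/(πd³) = 1.0615 × 126.03 = 133.78 MPa
Goodman: 1/n_f = τ_a/S_se + τ_m/S_su = 90.943/443 + 133.78/1030 = 0.20529 + 0.12988 = 0.33517
n_f = 1/0.33517 = 2.984

2.98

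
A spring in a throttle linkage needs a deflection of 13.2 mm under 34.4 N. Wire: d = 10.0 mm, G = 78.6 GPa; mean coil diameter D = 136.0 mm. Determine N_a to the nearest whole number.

15

Required rate k = F/δ = 34.4/13.2 = 2.6061 N/mm
N_a = Gd⁴/(8D³k) = (78.6×10³ × 10.0⁴)/(8 × 136.0³ × 2.6061)
    = 7.86e+08 / 5.24434e+07 = 14.99 → 15 coils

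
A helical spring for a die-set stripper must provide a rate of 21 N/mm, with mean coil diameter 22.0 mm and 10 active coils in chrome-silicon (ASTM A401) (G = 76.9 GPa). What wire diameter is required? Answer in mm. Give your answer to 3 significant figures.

3.91 mm

d = (8D³N_a·k / G)^(1/4) = (8·22.0³·10·21 / (76.9×10³))^0.25
  = (232.62)^0.25 = 3.9054 mm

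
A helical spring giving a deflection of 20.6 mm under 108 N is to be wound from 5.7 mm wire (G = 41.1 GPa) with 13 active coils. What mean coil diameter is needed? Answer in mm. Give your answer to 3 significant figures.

Required rate k = F/δ = 108/20.6 = 5.2427 N/mm
D = (Gd⁴/(8N_a·k))^(1/3) = (41.1×10³·5.7⁴/(8·13·5.2427))^(1/3)
  = (79570.4)^(1/3) = 43.0114 mm

43.0 mm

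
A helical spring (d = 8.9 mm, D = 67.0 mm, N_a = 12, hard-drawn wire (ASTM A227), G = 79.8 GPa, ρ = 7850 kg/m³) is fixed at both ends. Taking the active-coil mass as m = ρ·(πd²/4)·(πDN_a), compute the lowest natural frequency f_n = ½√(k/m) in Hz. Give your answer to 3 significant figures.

k = Gd⁴/(8D³N_a) = (79.8×10³)(8.9⁴)/(8·67.0³·12) = 17.341 N/mm = 17341 N/m
Wire length L = πDN_a = π·67.0·12 = 2525.8 mm
m = ρ·(πd²/4)·L = 7850 × 62.211×10⁻⁶ m² × 2.5258 m = 1.2335 kg
f_n = ½√(k/m) = 0.5·√(17341/1.2335) = 0.5·√(14058) = 59.283 Hz

59.3 Hz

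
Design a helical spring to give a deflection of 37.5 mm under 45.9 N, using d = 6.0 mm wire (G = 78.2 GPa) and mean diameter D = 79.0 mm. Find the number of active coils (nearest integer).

Required rate k = F/δ = 45.9/37.5 = 1.224 N/mm
N_a = Gd⁴/(8D³k) = (78.2×10³ × 6.0⁴)/(8 × 79.0³ × 1.224)
    = 1.01347e+08 / 4.82784e+06 = 20.99 → 21 coils

21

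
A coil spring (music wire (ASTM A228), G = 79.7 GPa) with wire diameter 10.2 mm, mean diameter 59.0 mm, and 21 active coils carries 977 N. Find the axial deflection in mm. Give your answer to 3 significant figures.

k = Gd⁴/(8D³N_a) = (79.7×10³)(10.2⁴)/(8·59.0³·21) = 25.003 N/mm
δ = F/k = 977 / 25.003 = 39.075 mm

39.1 mm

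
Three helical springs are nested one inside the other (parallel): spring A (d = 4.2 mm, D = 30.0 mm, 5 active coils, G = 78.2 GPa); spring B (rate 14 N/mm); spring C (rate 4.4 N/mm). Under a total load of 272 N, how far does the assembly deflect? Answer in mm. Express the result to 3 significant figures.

k_A = Gd⁴/(8D³N_a) = (78.2×10³)(4.2⁴)/(8·30.0³·5) = 22.531 N/mm
Parallel: k_eq = 22.531 + 14 + 4.4 = 40.931 N/mm
δ = F/k_eq = 272/40.931 = 6.6453 mm

6.65 mm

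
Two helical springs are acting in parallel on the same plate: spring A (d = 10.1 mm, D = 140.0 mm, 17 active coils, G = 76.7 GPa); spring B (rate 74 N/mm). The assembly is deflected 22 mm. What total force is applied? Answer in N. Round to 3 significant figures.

k_A = Gd⁴/(8D³N_a) = (76.7×10³)(10.1⁴)/(8·140.0³·17) = 2.1387 N/mm
Parallel: k_eq = 2.1387 + 74 = 76.139 N/mm
F = k_eq·δ = 76.139·22 = 1675.1 N

1680 N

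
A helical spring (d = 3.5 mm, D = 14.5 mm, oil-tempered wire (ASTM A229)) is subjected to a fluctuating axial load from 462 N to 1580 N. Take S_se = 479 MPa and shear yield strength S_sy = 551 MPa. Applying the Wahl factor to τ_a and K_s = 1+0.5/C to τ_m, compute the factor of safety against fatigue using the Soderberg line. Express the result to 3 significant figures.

C = D/d = 14.5/3.5 = 4.1429; K_W = (4C−1)/(4C−4)+0.615/C = 1.3871; K_s = 1+0.5/C = 1.1207
F_a = (F_max−F_min)/2 = 559 N; F_m = (F_max+F_min)/2 = 1021 N
τ_a = K_W·8F_aD/(πd³) = 1.3871 × 481.41 = 667.76 MPa
τ_m = K_s·8F_mD/(πd³) = 1.1207 × 879.29 = 985.41 MPa
Soderberg: 1/n_f = τ_a/S_se + τ_m/S_sy = 667.76/479 + 985.41/551 = 1.39407 + 1.78840 = 3.1825
n_f = 1/3.1825 = 0.3142

0.314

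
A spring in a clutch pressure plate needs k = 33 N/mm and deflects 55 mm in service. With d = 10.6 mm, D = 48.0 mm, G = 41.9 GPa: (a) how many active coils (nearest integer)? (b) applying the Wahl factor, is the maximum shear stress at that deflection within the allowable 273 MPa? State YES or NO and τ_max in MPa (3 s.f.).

N_a = Gd⁴/(8D³k) = (41.9×10³)(10.6⁴)/(8·48.0³·33) = 18.12 → N_a = 18
Actual rate k = Gd⁴/(8D³·18) = 33.216 N/mm
Working load F = kδ = 33.216·55 = 1826.9 N
C = 48.0/10.6 = 4.5283; K_W = (4C−1)/(4C−4)+0.615/C = 1.3484
τ_max = K_W·8FD/(πd³) = 1.3484·187.49 = 252.81 MPa
τ_max ≤ 273 MPa → acceptable

(a) 18 coils; (b) YES, τ_max = 253 MPa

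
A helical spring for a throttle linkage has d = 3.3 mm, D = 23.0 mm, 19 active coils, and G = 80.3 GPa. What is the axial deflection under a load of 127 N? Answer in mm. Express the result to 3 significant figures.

k = Gd⁴/(8D³N_a) = (80.3×10³)(3.3⁴)/(8·23.0³·19) = 5.1493 N/mm
δ = F/k = 127 / 5.1493 = 24.664 mm

24.7 mm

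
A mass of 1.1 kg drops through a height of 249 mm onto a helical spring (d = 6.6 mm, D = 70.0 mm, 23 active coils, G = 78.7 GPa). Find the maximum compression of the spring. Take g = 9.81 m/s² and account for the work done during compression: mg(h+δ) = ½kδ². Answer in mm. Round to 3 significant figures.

52.4 mm

k = Gd⁴/(8D³N_a) = (78.7×10³)(6.6⁴)/(8·70.0³·23) = 2.3661 N/mm
W = mg = 1.1 × 9.81 = 10.791 N
½kδ² − Wδ − Wh = 0 → δ = (W + √(W² + 2kWh))/k
δ = (10.791 + √(116.45 + 12715.4))/2.3661 = (10.791 + 113.28)/2.3661 = 52.435 mm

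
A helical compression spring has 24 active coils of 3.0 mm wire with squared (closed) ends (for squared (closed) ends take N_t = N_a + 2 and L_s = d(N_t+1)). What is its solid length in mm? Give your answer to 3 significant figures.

squared (closed) ends: N_t = N_a + 2 = 24 + 2 = 26
L_s = d·(N_t+1) = 3.0 × 27 = 81 mm

81.0 mm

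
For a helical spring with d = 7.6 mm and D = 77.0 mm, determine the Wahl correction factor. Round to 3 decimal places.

C = D/d = 77.0/7.6 = 10.1316
K_W = (4C−1)/(4C−4) + 0.615/C = 39.526/36.526 + 0.0607 = 1.1428

1.143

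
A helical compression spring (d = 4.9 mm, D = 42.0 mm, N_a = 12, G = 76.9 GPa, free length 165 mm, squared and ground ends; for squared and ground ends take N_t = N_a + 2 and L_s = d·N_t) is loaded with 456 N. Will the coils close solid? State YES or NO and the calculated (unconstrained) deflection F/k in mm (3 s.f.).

NO, δ = 73.2 mm

k = Gd⁴/(8D³N_a) = (76.9×10³)(4.9⁴)/(8·42.0³·12) = 6.2329 N/mm
N_t = 14; L_s = 4.9·14 = 68.6 mm; δ_solid = L₀ − L_s = 165 − 68.6 = 96.4 mm
δ = F/k = 456/6.2329 = 73.16 mm
δ < δ_solid → spring does not go solid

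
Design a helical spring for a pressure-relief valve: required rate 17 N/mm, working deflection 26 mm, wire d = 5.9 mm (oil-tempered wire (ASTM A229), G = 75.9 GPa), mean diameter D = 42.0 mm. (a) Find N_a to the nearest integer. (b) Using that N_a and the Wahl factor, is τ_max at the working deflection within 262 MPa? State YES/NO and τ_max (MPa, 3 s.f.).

N_a = Gd⁴/(8D³k) = (75.9×10³)(5.9⁴)/(8·42.0³·17) = 9.128 → N_a = 9
Actual rate k = Gd⁴/(8D³·9) = 17.241 N/mm
Working load F = kδ = 17.241·26 = 448.27 N
C = 42.0/5.9 = 7.1186; K_W = (4C−1)/(4C−4)+0.615/C = 1.2090
τ_max = K_W·8FD/(πd³) = 1.2090·233.44 = 282.22 MPa
τ_max > 262 MPa → exceeds allowable

(a) 9 coils; (b) NO, τ_max = 282 MPa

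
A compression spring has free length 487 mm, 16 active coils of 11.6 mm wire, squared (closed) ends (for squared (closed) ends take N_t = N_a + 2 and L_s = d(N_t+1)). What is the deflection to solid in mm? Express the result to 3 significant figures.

267 mm

N_t = 18; L_s = 11.6·19 = 220.4 mm
δ_solid = L₀ − L_s = 487 − 220.4 = 266.6 mm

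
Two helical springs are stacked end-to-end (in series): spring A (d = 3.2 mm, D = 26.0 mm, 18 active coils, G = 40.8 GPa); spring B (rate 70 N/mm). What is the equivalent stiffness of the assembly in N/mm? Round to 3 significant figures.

1.65 N/mm

k_A = Gd⁴/(8D³N_a) = (40.8×10³)(3.2⁴)/(8·26.0³·18) = 1.6904 N/mm
Series: 1/k_eq = 1/1.6904 + 1/70 = 0.60588; k_eq = 1.6505 N/mm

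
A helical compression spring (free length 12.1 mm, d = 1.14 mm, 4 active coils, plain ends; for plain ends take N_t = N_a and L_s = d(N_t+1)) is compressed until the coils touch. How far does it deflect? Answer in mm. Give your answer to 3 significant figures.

6.40 mm

N_t = 4; L_s = 1.14·5 = 5.7 mm
δ_solid = L₀ − L_s = 12.1 − 5.7 = 6.4 mm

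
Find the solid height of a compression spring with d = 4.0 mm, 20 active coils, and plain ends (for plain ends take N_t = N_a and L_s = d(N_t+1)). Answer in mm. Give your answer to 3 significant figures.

plain ends: N_t = N_a = 20
L_s = d·(N_t+1) = 4.0 × 21 = 84 mm

84.0 mm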